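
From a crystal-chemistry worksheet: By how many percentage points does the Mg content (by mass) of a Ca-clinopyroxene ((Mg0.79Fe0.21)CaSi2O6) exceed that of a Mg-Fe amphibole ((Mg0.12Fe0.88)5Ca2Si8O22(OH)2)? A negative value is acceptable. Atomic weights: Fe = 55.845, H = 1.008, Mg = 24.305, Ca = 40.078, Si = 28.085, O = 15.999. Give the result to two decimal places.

7.07 percentage points

Mg in (Mg0.79Fe0.21)CaSi2O6: molar mass 223.170 g/mol; 0.79×24.305 = 19.201 g → 8.60 wt%.
Mg in (Mg0.12Fe0.88)5Ca2Si8O22(OH)2: molar mass 951.129 g/mol; 0.60×24.305 = 14.583 g → 1.53 wt%.
Difference = 8.60 − 1.53 = 7.07 percentage points.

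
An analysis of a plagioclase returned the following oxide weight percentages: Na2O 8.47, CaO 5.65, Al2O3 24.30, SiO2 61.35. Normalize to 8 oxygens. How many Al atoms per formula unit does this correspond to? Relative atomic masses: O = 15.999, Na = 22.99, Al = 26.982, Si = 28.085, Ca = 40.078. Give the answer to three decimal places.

Na2O (M=61.979): mol = 0.13666; Na = 0.27332, O = 0.13666.
CaO (M=56.077): mol = 0.10075; Ca = 0.10075, O = 0.10075.
Al2O3 (M=101.961): mol = 0.23833; Al = 0.47666, O = 0.71499.
SiO2 (M=60.083): mol = 1.02109; Si = 1.02109, O = 2.04218.
ΣO = 2.99458; factor = 8/ΣO = 2.67149.
Al apfu = 0.47666 × 2.67149 = 1.273.

1.273 Al apfu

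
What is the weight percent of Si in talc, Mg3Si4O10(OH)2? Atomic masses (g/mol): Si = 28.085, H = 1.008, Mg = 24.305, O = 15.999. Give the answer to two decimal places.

29.62 wt%

M(Mg3Si4O10(OH)2) = 379.259 g/mol.
Si contributes 4 × 28.085 = 112.340 g per mole.
112.340/379.259 = 0.2962 → 29.62%.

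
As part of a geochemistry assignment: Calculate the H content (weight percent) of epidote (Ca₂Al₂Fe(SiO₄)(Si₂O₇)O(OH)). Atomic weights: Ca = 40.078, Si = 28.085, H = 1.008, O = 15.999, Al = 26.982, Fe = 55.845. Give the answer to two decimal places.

Molar mass of Ca₂Al₂Fe(SiO₄)(Si₂O₇)O(OH): 2·40.078 + 2·26.982 + 1·55.845 + 3·28.085 + 13·15.999 + 1·1.008 = 483.215 g/mol.
Mass of H per formula unit: 1 × 1.008 = 1.008 g.
Weight fraction H = 1.008 / 483.215 = 0.0021.

0.21 weight percent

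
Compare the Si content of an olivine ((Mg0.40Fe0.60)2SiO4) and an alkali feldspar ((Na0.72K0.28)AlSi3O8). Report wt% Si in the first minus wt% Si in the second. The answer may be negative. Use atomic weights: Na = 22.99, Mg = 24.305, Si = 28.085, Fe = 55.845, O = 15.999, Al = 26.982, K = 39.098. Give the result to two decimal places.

-15.86 percentage points

M((Mg0.40Fe0.60)2SiO4) = 178.539 g/mol, so wt% Si = 28.085/178.539 × 100 = 15.73%.
M((Na0.72K0.28)AlSi3O8) = 266.729 g/mol, so wt% Si = 84.255/266.729 × 100 = 31.59%.
15.73 − 31.59 = -15.86 pp.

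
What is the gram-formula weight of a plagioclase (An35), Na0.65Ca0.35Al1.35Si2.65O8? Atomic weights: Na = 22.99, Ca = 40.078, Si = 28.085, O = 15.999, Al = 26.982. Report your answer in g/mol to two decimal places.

M = 0.65*22.99 + 0.35*40.078 + 1.35*26.982 + 2.65*28.085 + 8*15.999

267.81 g/mol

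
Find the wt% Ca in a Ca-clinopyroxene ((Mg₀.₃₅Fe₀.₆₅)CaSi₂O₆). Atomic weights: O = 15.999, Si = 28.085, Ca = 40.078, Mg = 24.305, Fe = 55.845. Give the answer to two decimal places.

M((Mg₀.₃₅Fe₀.₆₅)CaSi₂O₆) = 237.048 g/mol.
Ca contributes 1 × 40.078 = 40.078 g per mole.
40.078/237.048 = 0.1691 → 16.91%.

16.91 weight percent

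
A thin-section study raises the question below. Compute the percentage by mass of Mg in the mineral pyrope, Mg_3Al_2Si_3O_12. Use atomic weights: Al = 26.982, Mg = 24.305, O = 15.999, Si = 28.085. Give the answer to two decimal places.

Molar mass of Mg_3Al_2Si_3O_12: 3×24.305 + 2×26.982 + 3×28.085 + 12×15.999 = 403.122 g/mol.
Mass of Mg per formula unit: 3 × 24.305 = 72.915 g.
Weight fraction Mg = 72.915 / 403.122 = 0.1809.

18.09 wt%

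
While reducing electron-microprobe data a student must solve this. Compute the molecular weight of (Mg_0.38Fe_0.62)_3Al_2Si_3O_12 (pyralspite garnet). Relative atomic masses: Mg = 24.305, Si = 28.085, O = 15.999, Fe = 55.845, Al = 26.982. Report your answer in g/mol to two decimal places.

The formula mass is the sum 1.14*24.305 + 1.86*55.845 + 2*26.982 + 3*28.085 + 12*15.999.

461.79 g/mol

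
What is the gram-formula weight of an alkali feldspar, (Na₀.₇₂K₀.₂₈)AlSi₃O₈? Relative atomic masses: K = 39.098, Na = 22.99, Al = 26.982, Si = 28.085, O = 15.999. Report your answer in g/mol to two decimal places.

The formula mass is the sum 0.72(22.99) + 0.28(39.098) + 1(26.982) + 3(28.085) + 8(15.999).

266.73 g/mol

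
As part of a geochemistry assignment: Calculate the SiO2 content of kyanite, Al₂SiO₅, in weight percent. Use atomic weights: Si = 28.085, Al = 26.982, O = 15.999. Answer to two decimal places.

Molar mass of Al₂SiO₅ = 2·26.982 + 1·28.085 + 5·15.999 = 162.044 g/mol.
Each formula unit contains 1 Si, equivalent to 1/1 = 1.0000 mol SiO2.
M(SiO2) = 1×28.085 + 2×15.999 = 60.083 g/mol.
Mass of SiO2 per formula unit = 1.0000 × 60.083 = 60.083 g.
SiO2 wt% = 60.083 / 162.044 × 100 = 37.08%.

37.08 wt%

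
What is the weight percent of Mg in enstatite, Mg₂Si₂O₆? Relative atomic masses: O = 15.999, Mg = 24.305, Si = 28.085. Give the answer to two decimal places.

24.21 weight percent

Molar mass of Mg₂Si₂O₆: 2·24.305 + 2·28.085 + 6·15.999 = 200.774 g/mol.
Mass of Mg per formula unit: 2 × 24.305 = 48.610 g.
Weight fraction Mg = 48.610 / 200.774 = 0.2421.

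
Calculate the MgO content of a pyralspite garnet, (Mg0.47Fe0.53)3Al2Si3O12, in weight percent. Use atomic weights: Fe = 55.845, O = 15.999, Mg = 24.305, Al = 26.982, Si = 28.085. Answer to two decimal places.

12.54 wt%

Formula mass = 453.271 g/mol.
1.41 Mg → 1.4100 mol MgO per formula unit; M(MgO) = 40.304, so MgO mass = 56.829 g.
56.829/453.271 × 100 = 12.54 wt%.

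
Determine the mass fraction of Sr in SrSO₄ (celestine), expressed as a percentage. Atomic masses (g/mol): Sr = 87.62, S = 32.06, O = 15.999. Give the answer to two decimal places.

Molar mass of SrSO₄: 1×87.62 + 1×32.06 + 4×15.999 = 183.676 g/mol.
Mass of Sr per formula unit: 1 × 87.62 = 87.620 g.
Weight fraction Sr = 87.620 / 183.676 = 0.4770.

47.70 wt%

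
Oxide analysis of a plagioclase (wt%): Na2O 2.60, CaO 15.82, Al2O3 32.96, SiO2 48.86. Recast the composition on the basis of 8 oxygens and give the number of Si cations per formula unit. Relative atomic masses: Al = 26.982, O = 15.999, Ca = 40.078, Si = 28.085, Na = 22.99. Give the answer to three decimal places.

2.228 Si apfu

Na2O: 2.60/61.979 = 0.04195 mol → 0.08390 mol Na, 0.04195 mol O.
CaO: 15.82/56.077 = 0.28211 mol → 0.28211 mol Ca, 0.28211 mol O.
Al2O3: 32.96/101.961 = 0.32326 mol → 0.64652 mol Al, 0.96978 mol O.
SiO2: 48.86/60.083 = 0.81321 mol → 0.81321 mol Si, 1.62642 mol O.
Total oxygen = 2.92026 mol. Normalization factor = 8/2.92026 = 2.73948.
Si per 8 O = 0.81321 × 2.73948 = 2.228.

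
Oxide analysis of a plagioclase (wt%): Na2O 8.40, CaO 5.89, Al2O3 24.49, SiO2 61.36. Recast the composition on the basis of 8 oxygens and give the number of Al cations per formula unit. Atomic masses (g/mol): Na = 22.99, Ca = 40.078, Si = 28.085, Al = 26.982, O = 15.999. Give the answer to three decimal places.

1.279 Al apfu

8.40 wt% Na2O ÷ 61.979 g/mol = 0.13553 mol, giving 0.27106 Na and 0.13553 O.
5.89 wt% CaO ÷ 56.077 g/mol = 0.10503 mol, giving 0.10503 Ca and 0.10503 O.
24.49 wt% Al2O3 ÷ 101.961 g/mol = 0.24019 mol, giving 0.48038 Al and 0.72057 O.
61.36 wt% SiO2 ÷ 60.083 g/mol = 1.02125 mol, giving 1.02125 Si and 2.04250 O.
Oxygen sums to 3.00363; scaling by 8/3.00363 = 2.66344 puts the formula on 8 O.
Al: 0.48038 × 2.66344 = 1.279 atoms per formula unit.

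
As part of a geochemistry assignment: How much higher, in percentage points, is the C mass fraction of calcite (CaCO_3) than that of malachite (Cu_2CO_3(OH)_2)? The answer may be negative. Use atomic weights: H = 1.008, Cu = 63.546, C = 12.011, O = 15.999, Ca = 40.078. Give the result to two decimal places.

C in CaCO_3: molar mass 100.086 g/mol; 1×12.011 = 12.011 g → 12.00 wt%.
C in Cu_2CO_3(OH)_2: molar mass 221.114 g/mol; 1×12.011 = 12.011 g → 5.43 wt%.
Difference = 12.00 − 5.43 = 6.57 percentage points.

6.57 percentage points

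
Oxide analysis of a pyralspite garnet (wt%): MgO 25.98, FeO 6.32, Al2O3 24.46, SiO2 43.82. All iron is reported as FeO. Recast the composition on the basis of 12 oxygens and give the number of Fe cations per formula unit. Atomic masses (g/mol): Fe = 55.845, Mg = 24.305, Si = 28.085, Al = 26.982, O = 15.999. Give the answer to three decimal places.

25.98 wt% MgO ÷ 40.304 g/mol = 0.64460 mol, giving 0.64460 Mg and 0.64460 O.
6.32 wt% FeO ÷ 71.844 g/mol = 0.08797 mol, giving 0.08797 Fe and 0.08797 O.
24.46 wt% Al2O3 ÷ 101.961 g/mol = 0.23990 mol, giving 0.47980 Al and 0.71970 O.
43.82 wt% SiO2 ÷ 60.083 g/mol = 0.72932 mol, giving 0.72932 Si and 1.45864 O.
Oxygen sums to 2.91091; scaling by 12/2.91091 = 4.12242 puts the formula on 12 O.
Fe: 0.08797 × 4.12242 = 0.363 atoms per formula unit.

0.363 Fe apfu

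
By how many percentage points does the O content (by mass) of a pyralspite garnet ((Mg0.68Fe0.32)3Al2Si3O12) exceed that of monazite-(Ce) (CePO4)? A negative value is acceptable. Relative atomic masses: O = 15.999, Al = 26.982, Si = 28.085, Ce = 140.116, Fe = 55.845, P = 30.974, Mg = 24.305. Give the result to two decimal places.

First mineral: 191.988 g O in 433.400 g formula = 44.30 wt% O.
Second mineral: 63.996 g O in 235.086 g formula = 27.22 wt% O.
44.30% − 27.22% gives a difference of 17.08 percentage points.

17.08 percentage points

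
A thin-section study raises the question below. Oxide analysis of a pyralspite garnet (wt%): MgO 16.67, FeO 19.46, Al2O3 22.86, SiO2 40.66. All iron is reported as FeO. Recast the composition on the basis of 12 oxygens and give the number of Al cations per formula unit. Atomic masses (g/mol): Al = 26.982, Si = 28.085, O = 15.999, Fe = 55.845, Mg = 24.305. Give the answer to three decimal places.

1.985 Al apfu

MgO: 16.67/40.304 = 0.41361 mol → 0.41361 mol Mg, 0.41361 mol O.
FeO: 19.46/71.844 = 0.27086 mol → 0.27086 mol Fe, 0.27086 mol O.
Al2O3: 22.86/101.961 = 0.22420 mol → 0.44840 mol Al, 0.67260 mol O.
SiO2: 40.66/60.083 = 0.67673 mol → 0.67673 mol Si, 1.35346 mol O.
Total oxygen = 2.71053 mol. Normalization factor = 12/2.71053 = 4.42718.
Al per 12 O = 0.44840 × 4.42718 = 1.985.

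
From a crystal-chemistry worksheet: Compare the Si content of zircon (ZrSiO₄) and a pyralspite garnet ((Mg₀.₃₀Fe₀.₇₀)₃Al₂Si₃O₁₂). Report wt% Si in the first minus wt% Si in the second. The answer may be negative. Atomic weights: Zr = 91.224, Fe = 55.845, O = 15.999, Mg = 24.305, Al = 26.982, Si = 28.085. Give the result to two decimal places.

-2.63 percentage points

Si in ZrSiO₄: molar mass 183.305 g/mol; 1×28.085 = 28.085 g → 15.32 wt%.
Si in (Mg₀.₃₀Fe₀.₇₀)₃Al₂Si₃O₁₂: molar mass 469.356 g/mol; 3×28.085 = 84.255 g → 17.95 wt%.
Difference = 15.32 − 17.95 = -2.63 percentage points.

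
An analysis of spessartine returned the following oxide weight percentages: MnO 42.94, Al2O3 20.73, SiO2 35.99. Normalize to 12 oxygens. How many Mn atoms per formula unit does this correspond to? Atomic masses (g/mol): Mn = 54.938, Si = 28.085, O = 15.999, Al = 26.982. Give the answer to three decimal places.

42.94 wt% MnO ÷ 70.937 g/mol = 0.60533 mol, giving 0.60533 Mn and 0.60533 O.
20.73 wt% Al2O3 ÷ 101.961 g/mol = 0.20331 mol, giving 0.40662 Al and 0.60993 O.
35.99 wt% SiO2 ÷ 60.083 g/mol = 0.59900 mol, giving 0.59900 Si and 1.19800 O.
Oxygen sums to 2.41326; scaling by 12/2.41326 = 4.97253 puts the formula on 12 O.
Mn: 0.60533 × 4.97253 = 3.010 atoms per formula unit.

3.010 Mn apfu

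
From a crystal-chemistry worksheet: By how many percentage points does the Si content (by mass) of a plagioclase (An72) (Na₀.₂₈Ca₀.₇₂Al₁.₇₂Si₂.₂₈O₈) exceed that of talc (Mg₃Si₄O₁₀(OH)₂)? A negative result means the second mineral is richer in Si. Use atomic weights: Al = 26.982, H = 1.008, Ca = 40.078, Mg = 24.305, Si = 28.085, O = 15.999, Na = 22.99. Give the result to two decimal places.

Si in Na₀.₂₈Ca₀.₇₂Al₁.₇₂Si₂.₂₈O₈: molar mass 273.728 g/mol; 2.28×28.085 = 64.034 g → 23.39 wt%.
Si in Mg₃Si₄O₁₀(OH)₂: molar mass 379.259 g/mol; 4×28.085 = 112.340 g → 29.62 wt%.
Difference = 23.39 − 29.62 = -6.23 percentage points.

-6.23 percentage points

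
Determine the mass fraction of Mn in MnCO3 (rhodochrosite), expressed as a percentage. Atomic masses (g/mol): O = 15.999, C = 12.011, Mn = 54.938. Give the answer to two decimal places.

Formula mass = 1×54.938 + 1×12.011 + 3×15.999 = 114.946 g/mol, of which 54.938 g is Mn.
So Mn makes up 54.938/114.946 = 0.4779 of the mass, i.e. 47.79%.

47.79 wt%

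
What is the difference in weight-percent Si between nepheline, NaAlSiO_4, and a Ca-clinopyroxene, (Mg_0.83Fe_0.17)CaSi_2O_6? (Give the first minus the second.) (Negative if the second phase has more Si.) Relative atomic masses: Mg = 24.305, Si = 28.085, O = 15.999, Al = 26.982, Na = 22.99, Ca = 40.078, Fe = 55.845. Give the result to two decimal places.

First mineral: 28.085 g Si in 142.053 g formula = 19.77 wt% Si.
Second mineral: 56.170 g Si in 221.909 g formula = 25.31 wt% Si.
19.77% − 25.31% gives a difference of -5.54 percentage points.

-5.54 percentage points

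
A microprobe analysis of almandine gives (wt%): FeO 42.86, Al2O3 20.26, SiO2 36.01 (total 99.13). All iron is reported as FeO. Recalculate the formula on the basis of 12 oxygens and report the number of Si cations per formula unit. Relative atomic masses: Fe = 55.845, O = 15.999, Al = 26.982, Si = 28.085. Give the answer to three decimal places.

3.008 Si apfu

FeO: 42.86/71.844 = 0.59657 mol → 0.59657 mol Fe, 0.59657 mol O.
Al2O3: 20.26/101.961 = 0.19870 mol → 0.39740 mol Al, 0.59610 mol O.
SiO2: 36.01/60.083 = 0.59934 mol → 0.59934 mol Si, 1.19868 mol O.
Total oxygen = 2.39135 mol. Normalization factor = 12/2.39135 = 5.01809.
Si per 12 O = 0.59934 × 5.01809 = 3.008.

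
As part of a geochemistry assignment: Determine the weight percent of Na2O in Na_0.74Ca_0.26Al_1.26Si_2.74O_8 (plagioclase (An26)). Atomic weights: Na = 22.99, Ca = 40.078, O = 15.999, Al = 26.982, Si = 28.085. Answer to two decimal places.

8.61 wt%

Formula mass = 266.375 g/mol.
0.74 Na → 0.3700 mol Na2O per formula unit; M(Na2O) = 61.979, so Na2O mass = 22.932 g.
22.932/266.375 × 100 = 8.61 wt%.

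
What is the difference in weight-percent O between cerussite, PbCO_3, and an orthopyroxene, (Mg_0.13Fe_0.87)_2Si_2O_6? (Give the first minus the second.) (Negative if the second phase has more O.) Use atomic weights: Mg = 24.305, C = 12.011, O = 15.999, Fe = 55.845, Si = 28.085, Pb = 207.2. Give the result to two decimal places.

O in PbCO_3: molar mass 267.208 g/mol; 3×15.999 = 47.997 g → 17.96 wt%.
O in (Mg_0.13Fe_0.87)_2Si_2O_6: molar mass 255.654 g/mol; 6×15.999 = 95.994 g → 37.55 wt%.
Difference = 17.96 − 37.55 = -19.59 percentage points.

-19.59 percentage points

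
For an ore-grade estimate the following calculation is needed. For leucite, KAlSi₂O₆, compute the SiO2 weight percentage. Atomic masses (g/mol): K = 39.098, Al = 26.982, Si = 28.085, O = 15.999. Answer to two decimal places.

55.06 wt%

Molar mass of KAlSi₂O₆ = 1*39.098 + 1*26.982 + 2*28.085 + 6*15.999 = 218.244 g/mol.
Each formula unit contains 2 Si, equivalent to 2/1 = 2.0000 mol SiO2.
M(SiO2) = 1×28.085 + 2×15.999 = 60.083 g/mol.
Mass of SiO2 per formula unit = 2.0000 × 60.083 = 120.166 g.
SiO2 wt% = 120.166 / 218.244 × 100 = 55.06%.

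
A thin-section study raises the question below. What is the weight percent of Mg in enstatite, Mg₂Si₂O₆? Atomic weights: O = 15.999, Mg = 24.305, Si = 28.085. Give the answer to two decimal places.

M(Mg₂Si₂O₆) = 200.774 g/mol.
Mg contributes 2 × 24.305 = 48.610 g per mole.
48.610/200.774 = 0.2421 → 24.21%.

24.21 mass %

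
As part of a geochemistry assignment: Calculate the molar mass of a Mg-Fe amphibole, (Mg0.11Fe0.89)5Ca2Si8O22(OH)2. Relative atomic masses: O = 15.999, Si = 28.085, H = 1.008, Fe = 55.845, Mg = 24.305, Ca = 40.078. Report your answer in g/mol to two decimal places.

952.71 g/mol

M = 0.55×24.305 + 4.45×55.845 + 2×40.078 + 8×28.085 + 24×15.999 + 2×1.008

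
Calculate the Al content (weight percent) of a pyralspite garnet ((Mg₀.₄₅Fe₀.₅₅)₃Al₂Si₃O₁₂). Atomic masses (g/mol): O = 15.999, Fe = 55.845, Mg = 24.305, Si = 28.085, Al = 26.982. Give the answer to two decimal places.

M((Mg₀.₄₅Fe₀.₅₅)₃Al₂Si₃O₁₂) = 455.163 g/mol.
Al contributes 2 × 26.982 = 53.964 g per mole.
53.964/455.163 = 0.1186 → 11.86%.

11.86 weight percent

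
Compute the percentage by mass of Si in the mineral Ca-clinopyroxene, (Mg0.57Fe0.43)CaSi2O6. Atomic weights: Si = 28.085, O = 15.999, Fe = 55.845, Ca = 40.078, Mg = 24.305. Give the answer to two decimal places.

Formula mass = 0.57·24.305 + 0.43·55.845 + 1·40.078 + 2·28.085 + 6·15.999 = 230.109 g/mol, of which 56.170 g is Si.
So Si makes up 56.170/230.109 = 0.2441 of the mass, i.e. 24.41%.

24.41 weight percent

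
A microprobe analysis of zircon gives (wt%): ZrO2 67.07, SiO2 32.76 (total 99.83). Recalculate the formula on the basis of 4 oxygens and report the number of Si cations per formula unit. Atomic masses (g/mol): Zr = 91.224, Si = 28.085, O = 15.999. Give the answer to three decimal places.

1.001 Si apfu

ZrO2 (M=123.222): mol = 0.54430; Zr = 0.54430, O = 1.08860.
SiO2 (M=60.083): mol = 0.54525; Si = 0.54525, O = 1.09050.
ΣO = 2.17910; factor = 4/ΣO = 1.83562.
Si apfu = 0.54525 × 1.83562 = 1.001.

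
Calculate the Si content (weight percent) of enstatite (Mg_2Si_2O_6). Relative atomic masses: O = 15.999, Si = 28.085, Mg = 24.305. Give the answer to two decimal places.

27.98 weight percent

M(Mg_2Si_2O_6) = 200.774 g/mol.
Si contributes 2 × 28.085 = 56.170 g per mole.
56.170/200.774 = 0.2798 → 27.98%.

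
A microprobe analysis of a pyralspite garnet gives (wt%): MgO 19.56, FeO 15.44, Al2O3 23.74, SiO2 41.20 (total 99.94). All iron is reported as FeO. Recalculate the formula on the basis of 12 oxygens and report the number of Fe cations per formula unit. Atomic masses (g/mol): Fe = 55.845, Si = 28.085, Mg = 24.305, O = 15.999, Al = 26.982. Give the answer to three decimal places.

19.56 wt% MgO ÷ 40.304 g/mol = 0.48531 mol, giving 0.48531 Mg and 0.48531 O.
15.44 wt% FeO ÷ 71.844 g/mol = 0.21491 mol, giving 0.21491 Fe and 0.21491 O.
23.74 wt% Al2O3 ÷ 101.961 g/mol = 0.23283 mol, giving 0.46566 Al and 0.69849 O.
41.20 wt% SiO2 ÷ 60.083 g/mol = 0.68572 mol, giving 0.68572 Si and 1.37144 O.
Oxygen sums to 2.77015; scaling by 12/2.77015 = 4.33190 puts the formula on 12 O.
Fe: 0.21491 × 4.33190 = 0.931 atoms per formula unit.

0.931 Fe apfu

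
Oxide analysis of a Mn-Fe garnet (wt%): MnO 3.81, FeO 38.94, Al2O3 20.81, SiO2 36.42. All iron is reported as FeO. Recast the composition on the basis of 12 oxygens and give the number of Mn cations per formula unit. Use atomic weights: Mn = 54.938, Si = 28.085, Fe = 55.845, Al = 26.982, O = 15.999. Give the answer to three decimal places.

MnO (M=70.937): mol = 0.05371; Mn = 0.05371, O = 0.05371.
FeO (M=71.844): mol = 0.54201; Fe = 0.54201, O = 0.54201.
Al2O3 (M=101.961): mol = 0.20410; Al = 0.40820, O = 0.61230.
SiO2 (M=60.083): mol = 0.60616; Si = 0.60616, O = 1.21232.
ΣO = 2.42034; factor = 12/ΣO = 4.95798.
Mn apfu = 0.05371 × 4.95798 = 0.266.

0.266 Mn apfu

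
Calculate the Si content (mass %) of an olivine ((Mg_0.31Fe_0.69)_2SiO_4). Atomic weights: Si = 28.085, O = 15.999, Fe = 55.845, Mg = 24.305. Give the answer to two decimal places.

M((Mg_0.31Fe_0.69)_2SiO_4) = 184.216 g/mol.
Si contributes 1 × 28.085 = 28.085 g per mole.
28.085/184.216 = 0.1525 → 15.25%.

15.25 mass %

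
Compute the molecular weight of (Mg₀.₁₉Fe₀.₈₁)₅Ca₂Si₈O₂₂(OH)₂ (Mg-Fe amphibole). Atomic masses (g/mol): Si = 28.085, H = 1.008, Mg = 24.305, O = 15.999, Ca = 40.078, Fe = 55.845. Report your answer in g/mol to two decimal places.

M = 0.95·24.305 + 4.05·55.845 + 2·40.078 + 8·28.085 + 24·15.999 + 2·1.008

940.09 g/mol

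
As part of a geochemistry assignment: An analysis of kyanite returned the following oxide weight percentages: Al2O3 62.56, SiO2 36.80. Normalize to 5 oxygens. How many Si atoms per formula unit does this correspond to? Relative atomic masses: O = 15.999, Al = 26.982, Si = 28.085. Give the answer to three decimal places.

0.999 Si apfu

Al2O3: 62.56/101.961 = 0.61357 mol → 1.22714 mol Al, 1.84071 mol O.
SiO2: 36.80/60.083 = 0.61249 mol → 0.61249 mol Si, 1.22498 mol O.
Total oxygen = 3.06569 mol. Normalization factor = 5/3.06569 = 1.63095.
Si per 5 O = 0.61249 × 1.63095 = 0.999.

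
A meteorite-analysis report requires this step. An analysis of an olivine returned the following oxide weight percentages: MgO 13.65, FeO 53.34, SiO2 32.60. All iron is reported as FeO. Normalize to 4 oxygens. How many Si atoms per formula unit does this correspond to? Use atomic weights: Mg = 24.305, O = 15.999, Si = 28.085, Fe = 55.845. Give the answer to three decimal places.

1.002 Si apfu

MgO: 13.65/40.304 = 0.33868 mol → 0.33868 mol Mg, 0.33868 mol O.
FeO: 53.34/71.844 = 0.74244 mol → 0.74244 mol Fe, 0.74244 mol O.
SiO2: 32.60/60.083 = 0.54258 mol → 0.54258 mol Si, 1.08516 mol O.
Total oxygen = 2.16628 mol. Normalization factor = 4/2.16628 = 1.84648.
Si per 4 O = 0.54258 × 1.84648 = 1.002.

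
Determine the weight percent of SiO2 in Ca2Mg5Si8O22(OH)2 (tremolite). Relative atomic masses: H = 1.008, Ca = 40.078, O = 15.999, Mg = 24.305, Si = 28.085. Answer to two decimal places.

59.17 wt%

Molar mass of Ca2Mg5Si8O22(OH)2 = 2·40.078 + 5·24.305 + 8·28.085 + 24·15.999 + 2·1.008 = 812.353 g/mol.
Each formula unit contains 8 Si, equivalent to 8/1 = 8.0000 mol SiO2.
M(SiO2) = 1×28.085 + 2×15.999 = 60.083 g/mol.
Mass of SiO2 per formula unit = 8.0000 × 60.083 = 480.664 g.
SiO2 wt% = 480.664 / 812.353 × 100 = 59.17%.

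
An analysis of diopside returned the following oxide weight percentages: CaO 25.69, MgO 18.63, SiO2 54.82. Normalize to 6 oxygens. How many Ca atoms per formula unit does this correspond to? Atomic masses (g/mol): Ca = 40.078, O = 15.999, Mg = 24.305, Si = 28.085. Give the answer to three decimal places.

CaO (M=56.077): mol = 0.45812; Ca = 0.45812, O = 0.45812.
MgO (M=40.304): mol = 0.46224; Mg = 0.46224, O = 0.46224.
SiO2 (M=60.083): mol = 0.91240; Si = 0.91240, O = 1.82480.
ΣO = 2.74516; factor = 6/ΣO = 2.18566.
Ca apfu = 0.45812 × 2.18566 = 1.001.

1.001 Ca apfu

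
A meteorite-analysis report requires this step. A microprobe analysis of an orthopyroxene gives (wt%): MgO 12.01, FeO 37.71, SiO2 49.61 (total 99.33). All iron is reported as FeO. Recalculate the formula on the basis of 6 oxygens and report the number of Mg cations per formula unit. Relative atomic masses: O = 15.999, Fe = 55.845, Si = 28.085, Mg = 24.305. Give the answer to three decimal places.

0.723 Mg apfu

MgO (M=40.304): mol = 0.29799; Mg = 0.29799, O = 0.29799.
FeO (M=71.844): mol = 0.52489; Fe = 0.52489, O = 0.52489.
SiO2 (M=60.083): mol = 0.82569; Si = 0.82569, O = 1.65138.
ΣO = 2.47426; factor = 6/ΣO = 2.42497.
Mg apfu = 0.29799 × 2.42497 = 0.723.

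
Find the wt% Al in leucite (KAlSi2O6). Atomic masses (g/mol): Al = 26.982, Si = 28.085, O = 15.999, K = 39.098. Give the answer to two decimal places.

Formula mass = 1*39.098 + 1*26.982 + 2*28.085 + 6*15.999 = 218.244 g/mol, of which 26.982 g is Al.
So Al makes up 26.982/218.244 = 0.1236 of the mass, i.e. 12.36%.

12.36 weight percent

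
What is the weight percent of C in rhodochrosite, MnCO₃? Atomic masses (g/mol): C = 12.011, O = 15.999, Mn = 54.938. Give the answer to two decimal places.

M(MnCO₃) = 114.946 g/mol.
C contributes 1 × 12.011 = 12.011 g per mole.
12.011/114.946 = 0.1045 → 10.45%.

10.45 wt%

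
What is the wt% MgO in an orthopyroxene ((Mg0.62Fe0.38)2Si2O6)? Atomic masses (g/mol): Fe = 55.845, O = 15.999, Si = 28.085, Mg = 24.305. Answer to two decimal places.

22.24 wt%

Formula mass = 224.744 g/mol.
1.24 Mg → 1.2400 mol MgO per formula unit; M(MgO) = 40.304, so MgO mass = 49.977 g.
49.977/224.744 × 100 = 22.24 wt%.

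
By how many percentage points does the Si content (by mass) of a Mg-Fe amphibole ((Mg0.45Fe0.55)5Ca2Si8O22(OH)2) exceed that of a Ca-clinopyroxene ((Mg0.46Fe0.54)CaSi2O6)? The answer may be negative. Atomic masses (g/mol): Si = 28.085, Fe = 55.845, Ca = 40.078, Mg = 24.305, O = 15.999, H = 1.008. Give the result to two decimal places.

0.94 percentage points

Si in (Mg0.45Fe0.55)5Ca2Si8O22(OH)2: molar mass 899.088 g/mol; 8×28.085 = 224.680 g → 24.99 wt%.
Si in (Mg0.46Fe0.54)CaSi2O6: molar mass 233.579 g/mol; 2×28.085 = 56.170 g → 24.05 wt%.
Difference = 24.99 − 24.05 = 0.94 percentage points.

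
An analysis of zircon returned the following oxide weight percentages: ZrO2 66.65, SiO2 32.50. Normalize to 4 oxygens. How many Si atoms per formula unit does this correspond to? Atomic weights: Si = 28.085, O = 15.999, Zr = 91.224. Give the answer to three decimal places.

66.65 wt% ZrO2 ÷ 123.222 g/mol = 0.54089 mol, giving 0.54089 Zr and 1.08178 O.
32.50 wt% SiO2 ÷ 60.083 g/mol = 0.54092 mol, giving 0.54092 Si and 1.08184 O.
Oxygen sums to 2.16362; scaling by 4/2.16362 = 1.84875 puts the formula on 4 O.
Si: 0.54092 × 1.84875 = 1.000 atoms per formula unit.

1.000 Si apfu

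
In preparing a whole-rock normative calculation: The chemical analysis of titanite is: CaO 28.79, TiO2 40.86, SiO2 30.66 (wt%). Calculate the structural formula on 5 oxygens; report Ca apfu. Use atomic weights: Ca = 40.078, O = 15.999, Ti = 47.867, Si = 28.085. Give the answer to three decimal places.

1.004 Ca apfu

CaO (M=56.077): mol = 0.51340; Ca = 0.51340, O = 0.51340.
TiO2 (M=79.865): mol = 0.51161; Ti = 0.51161, O = 1.02322.
SiO2 (M=60.083): mol = 0.51029; Si = 0.51029, O = 1.02058.
ΣO = 2.55720; factor = 5/ΣO = 1.95526.
Ca apfu = 0.51340 × 1.95526 = 1.004.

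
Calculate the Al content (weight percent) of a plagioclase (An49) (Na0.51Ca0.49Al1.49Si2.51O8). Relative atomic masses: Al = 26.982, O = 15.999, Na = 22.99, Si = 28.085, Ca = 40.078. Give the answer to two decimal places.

Formula mass = 0.51×22.99 + 0.49×40.078 + 1.49×26.982 + 2.51×28.085 + 8×15.999 = 270.052 g/mol, of which 40.203 g is Al.
So Al makes up 40.203/270.052 = 0.1489 of the mass, i.e. 14.89%.

14.89 weight percent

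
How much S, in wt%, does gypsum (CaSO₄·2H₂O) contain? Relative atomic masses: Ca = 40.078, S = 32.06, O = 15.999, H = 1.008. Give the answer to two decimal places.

Molar mass of CaSO₄·2H₂O: 1*40.078 + 1*32.06 + 6*15.999 + 4*1.008 = 172.164 g/mol.
Mass of S per formula unit: 1 × 32.06 = 32.060 g.
Weight fraction S = 32.060 / 172.164 = 0.1862.

18.62 wt%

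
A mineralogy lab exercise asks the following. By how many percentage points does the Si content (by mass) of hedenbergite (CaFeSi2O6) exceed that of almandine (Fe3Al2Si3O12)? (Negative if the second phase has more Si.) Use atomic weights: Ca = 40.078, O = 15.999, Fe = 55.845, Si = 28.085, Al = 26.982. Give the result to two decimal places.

First mineral: 56.170 g Si in 248.087 g formula = 22.64 wt% Si.
Second mineral: 84.255 g Si in 497.742 g formula = 16.93 wt% Si.
22.64% − 16.93% gives a difference of 5.71 percentage points.

5.71 percentage points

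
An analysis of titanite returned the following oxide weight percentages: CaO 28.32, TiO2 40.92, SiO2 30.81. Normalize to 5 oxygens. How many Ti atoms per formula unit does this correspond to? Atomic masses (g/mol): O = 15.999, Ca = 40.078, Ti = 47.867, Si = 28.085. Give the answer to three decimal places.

1.003 Ti apfu

28.32 wt% CaO ÷ 56.077 g/mol = 0.50502 mol, giving 0.50502 Ca and 0.50502 O.
40.92 wt% TiO2 ÷ 79.865 g/mol = 0.51236 mol, giving 0.51236 Ti and 1.02472 O.
30.81 wt% SiO2 ÷ 60.083 g/mol = 0.51279 mol, giving 0.51279 Si and 1.02558 O.
Oxygen sums to 2.55532; scaling by 5/2.55532 = 1.95670 puts the formula on 5 O.
Ti: 0.51236 × 1.95670 = 1.003 atoms per formula unit.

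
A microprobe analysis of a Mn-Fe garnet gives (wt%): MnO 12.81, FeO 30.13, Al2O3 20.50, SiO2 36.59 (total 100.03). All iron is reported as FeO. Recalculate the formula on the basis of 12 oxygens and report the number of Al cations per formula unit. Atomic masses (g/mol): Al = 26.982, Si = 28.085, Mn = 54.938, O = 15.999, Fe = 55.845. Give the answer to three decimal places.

1.993 Al apfu

12.81 wt% MnO ÷ 70.937 g/mol = 0.18058 mol, giving 0.18058 Mn and 0.18058 O.
30.13 wt% FeO ÷ 71.844 g/mol = 0.41938 mol, giving 0.41938 Fe and 0.41938 O.
20.50 wt% Al2O3 ÷ 101.961 g/mol = 0.20106 mol, giving 0.40212 Al and 0.60318 O.
36.59 wt% SiO2 ÷ 60.083 g/mol = 0.60899 mol, giving 0.60899 Si and 1.21798 O.
Oxygen sums to 2.42112; scaling by 12/2.42112 = 4.95638 puts the formula on 12 O.
Al: 0.40212 × 4.95638 = 1.993 atoms per formula unit.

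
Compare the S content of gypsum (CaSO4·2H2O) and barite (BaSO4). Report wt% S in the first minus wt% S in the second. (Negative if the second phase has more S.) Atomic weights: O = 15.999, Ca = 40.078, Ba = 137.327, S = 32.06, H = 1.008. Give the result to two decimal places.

S in CaSO4·2H2O: molar mass 172.164 g/mol; 1×32.06 = 32.060 g → 18.62 wt%.
S in BaSO4: molar mass 233.383 g/mol; 1×32.06 = 32.060 g → 13.74 wt%.
Difference = 18.62 − 13.74 = 4.88 percentage points.

4.88 percentage points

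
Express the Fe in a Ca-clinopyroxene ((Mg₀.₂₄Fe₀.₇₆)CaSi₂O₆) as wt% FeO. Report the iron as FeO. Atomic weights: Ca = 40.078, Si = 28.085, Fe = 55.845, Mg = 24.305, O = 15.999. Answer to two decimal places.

22.70 wt%

Formula mass = 240.517 g/mol.
0.76 Fe → 0.7600 mol FeO per formula unit; M(FeO) = 71.844, so FeO mass = 54.601 g.
54.601/240.517 × 100 = 22.70 wt%.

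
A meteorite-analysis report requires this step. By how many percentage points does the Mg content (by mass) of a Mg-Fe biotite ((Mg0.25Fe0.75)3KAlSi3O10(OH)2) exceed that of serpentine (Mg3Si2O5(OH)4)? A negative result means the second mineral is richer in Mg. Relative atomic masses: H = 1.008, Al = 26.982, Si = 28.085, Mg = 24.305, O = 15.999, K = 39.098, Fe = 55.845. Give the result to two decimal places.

M((Mg0.25Fe0.75)3KAlSi3O10(OH)2) = 488.219 g/mol, so wt% Mg = 18.229/488.219 × 100 = 3.73%.
M(Mg3Si2O5(OH)4) = 277.108 g/mol, so wt% Mg = 72.915/277.108 × 100 = 26.31%.
3.73 − 26.31 = -22.58 pp.

-22.58 percentage points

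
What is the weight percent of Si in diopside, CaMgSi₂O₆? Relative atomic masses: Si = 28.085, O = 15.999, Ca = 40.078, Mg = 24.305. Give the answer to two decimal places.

M(CaMgSi₂O₆) = 216.547 g/mol.
Si contributes 2 × 28.085 = 56.170 g per mole.
56.170/216.547 = 0.2594 → 25.94%.

25.94 wt%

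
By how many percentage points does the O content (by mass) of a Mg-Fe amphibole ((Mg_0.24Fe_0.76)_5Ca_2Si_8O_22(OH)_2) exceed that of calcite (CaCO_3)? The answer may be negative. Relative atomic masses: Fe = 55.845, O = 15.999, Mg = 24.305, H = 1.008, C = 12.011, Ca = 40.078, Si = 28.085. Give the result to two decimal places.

O in (Mg_0.24Fe_0.76)_5Ca_2Si_8O_22(OH)_2: molar mass 932.205 g/mol; 24×15.999 = 383.976 g → 41.19 wt%.
O in CaCO_3: molar mass 100.086 g/mol; 3×15.999 = 47.997 g → 47.96 wt%.
Difference = 41.19 − 47.96 = -6.77 percentage points.

-6.77 percentage points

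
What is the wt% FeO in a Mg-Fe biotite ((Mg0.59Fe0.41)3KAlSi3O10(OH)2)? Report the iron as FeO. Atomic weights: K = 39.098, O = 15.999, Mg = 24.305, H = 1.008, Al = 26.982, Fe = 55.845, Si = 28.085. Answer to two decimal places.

Formula mass = 456.048 g/mol.
1.23 Fe → 1.2300 mol FeO per formula unit; M(FeO) = 71.844, so FeO mass = 88.368 g.
88.368/456.048 × 100 = 19.38 wt%.

19.38 wt%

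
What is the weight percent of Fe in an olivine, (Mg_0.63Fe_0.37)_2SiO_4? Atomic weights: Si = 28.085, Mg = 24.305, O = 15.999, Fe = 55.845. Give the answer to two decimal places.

Formula mass = 1.26·24.305 + 0.74·55.845 + 1·28.085 + 4·15.999 = 164.031 g/mol, of which 41.325 g is Fe.
So Fe makes up 41.325/164.031 = 0.2519 of the mass, i.e. 25.19%.

25.19 weight percent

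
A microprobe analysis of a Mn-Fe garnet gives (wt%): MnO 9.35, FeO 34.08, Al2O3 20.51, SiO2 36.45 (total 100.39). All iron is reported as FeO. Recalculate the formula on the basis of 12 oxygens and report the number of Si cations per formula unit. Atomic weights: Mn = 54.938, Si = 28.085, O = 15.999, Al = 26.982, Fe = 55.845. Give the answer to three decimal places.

3.005 Si apfu

MnO (M=70.937): mol = 0.13181; Mn = 0.13181, O = 0.13181.
FeO (M=71.844): mol = 0.47436; Fe = 0.47436, O = 0.47436.
Al2O3 (M=101.961): mol = 0.20116; Al = 0.40232, O = 0.60348.
SiO2 (M=60.083): mol = 0.60666; Si = 0.60666, O = 1.21332.
ΣO = 2.42297; factor = 12/ΣO = 4.95260.
Si apfu = 0.60666 × 4.95260 = 3.005.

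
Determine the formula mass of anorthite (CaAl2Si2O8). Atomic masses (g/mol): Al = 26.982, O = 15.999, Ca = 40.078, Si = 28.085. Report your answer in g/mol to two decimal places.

278.20 g/mol

M = 1(40.078) + 2(26.982) + 2(28.085) + 8(15.999)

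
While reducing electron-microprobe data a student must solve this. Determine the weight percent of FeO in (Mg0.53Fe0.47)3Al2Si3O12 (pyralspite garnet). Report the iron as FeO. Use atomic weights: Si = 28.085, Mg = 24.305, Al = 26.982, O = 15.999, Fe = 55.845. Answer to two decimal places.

Formula mass = 447.593 g/mol.
1.41 Fe → 1.4100 mol FeO per formula unit; M(FeO) = 71.844, so FeO mass = 101.300 g.
101.300/447.593 × 100 = 22.63 wt%.

22.63 wt%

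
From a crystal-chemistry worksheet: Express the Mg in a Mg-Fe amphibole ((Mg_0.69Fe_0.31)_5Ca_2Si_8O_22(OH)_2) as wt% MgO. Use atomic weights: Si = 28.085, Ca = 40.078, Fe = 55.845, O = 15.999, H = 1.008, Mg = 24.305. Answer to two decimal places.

M((Mg_0.69Fe_0.31)_5Ca_2Si_8O_22(OH)_2) = 861.240 g/mol; M(MgO) = 40.304 g/mol.
Moles MgO per formula unit = 3.45 Mg ÷ 1 = 3.4500.
MgO fraction = (3.4500 × 40.304) / 861.240 = 139.049/861.240 = 0.1615.

16.15 wt%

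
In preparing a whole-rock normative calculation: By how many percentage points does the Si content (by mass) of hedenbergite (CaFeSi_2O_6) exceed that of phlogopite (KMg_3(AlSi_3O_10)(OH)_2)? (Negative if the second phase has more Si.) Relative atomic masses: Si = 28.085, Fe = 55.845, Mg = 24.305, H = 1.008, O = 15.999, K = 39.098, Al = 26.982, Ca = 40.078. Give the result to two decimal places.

2.45 percentage points

Si in CaFeSi_2O_6: molar mass 248.087 g/mol; 2×28.085 = 56.170 g → 22.64 wt%.
Si in KMg_3(AlSi_3O_10)(OH)_2: molar mass 417.254 g/mol; 3×28.085 = 84.255 g → 20.19 wt%.
Difference = 22.64 − 20.19 = 2.45 percentage points.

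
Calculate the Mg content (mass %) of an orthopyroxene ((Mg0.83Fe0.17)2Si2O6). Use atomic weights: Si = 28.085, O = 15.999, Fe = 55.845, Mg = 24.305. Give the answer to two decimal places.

19.08 mass %

Molar mass of (Mg0.83Fe0.17)2Si2O6: 1.66*24.305 + 0.34*55.845 + 2*28.085 + 6*15.999 = 211.498 g/mol.
Mass of Mg per formula unit: 1.66 × 24.305 = 40.346 g.
Weight fraction Mg = 40.346 / 211.498 = 0.1908.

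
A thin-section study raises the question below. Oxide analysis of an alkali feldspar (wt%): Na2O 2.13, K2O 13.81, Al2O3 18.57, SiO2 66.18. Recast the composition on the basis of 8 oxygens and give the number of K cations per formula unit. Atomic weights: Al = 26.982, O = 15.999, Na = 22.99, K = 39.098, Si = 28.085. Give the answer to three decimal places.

0.801 K apfu

Na2O: 2.13/61.979 = 0.03437 mol → 0.06874 mol Na, 0.03437 mol O.
K2O: 13.81/94.195 = 0.14661 mol → 0.29322 mol K, 0.14661 mol O.
Al2O3: 18.57/101.961 = 0.18213 mol → 0.36426 mol Al, 0.54639 mol O.
SiO2: 66.18/60.083 = 1.10148 mol → 1.10148 mol Si, 2.20296 mol O.
Total oxygen = 2.93033 mol. Normalization factor = 8/2.93033 = 2.73007.
K per 8 O = 0.29322 × 2.73007 = 0.801.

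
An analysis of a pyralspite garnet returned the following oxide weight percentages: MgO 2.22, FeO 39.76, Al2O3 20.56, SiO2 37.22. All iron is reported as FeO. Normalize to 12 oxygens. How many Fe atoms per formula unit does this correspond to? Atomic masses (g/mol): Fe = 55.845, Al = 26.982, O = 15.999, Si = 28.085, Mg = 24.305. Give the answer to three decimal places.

2.708 Fe apfu

2.22 wt% MgO ÷ 40.304 g/mol = 0.05508 mol, giving 0.05508 Mg and 0.05508 O.
39.76 wt% FeO ÷ 71.844 g/mol = 0.55342 mol, giving 0.55342 Fe and 0.55342 O.
20.56 wt% Al2O3 ÷ 101.961 g/mol = 0.20165 mol, giving 0.40330 Al and 0.60495 O.
37.22 wt% SiO2 ÷ 60.083 g/mol = 0.61948 mol, giving 0.61948 Si and 1.23896 O.
Oxygen sums to 2.45241; scaling by 12/2.45241 = 4.89315 puts the formula on 12 O.
Fe: 0.55342 × 4.89315 = 2.708 atoms per formula unit.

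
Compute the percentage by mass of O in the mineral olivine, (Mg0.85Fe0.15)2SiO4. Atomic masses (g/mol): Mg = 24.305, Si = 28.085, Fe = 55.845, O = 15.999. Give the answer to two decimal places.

Molar mass of (Mg0.85Fe0.15)2SiO4: 1.70·24.305 + 0.30·55.845 + 1·28.085 + 4·15.999 = 150.153 g/mol.
Mass of O per formula unit: 4 × 15.999 = 63.996 g.
Weight fraction O = 63.996 / 150.153 = 0.4262.

42.62 weight percent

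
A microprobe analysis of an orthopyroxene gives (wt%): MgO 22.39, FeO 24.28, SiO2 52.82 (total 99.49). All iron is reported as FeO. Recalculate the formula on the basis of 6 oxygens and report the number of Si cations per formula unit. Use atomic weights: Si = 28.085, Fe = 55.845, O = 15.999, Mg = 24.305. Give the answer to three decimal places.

1.989 Si apfu

MgO (M=40.304): mol = 0.55553; Mg = 0.55553, O = 0.55553.
FeO (M=71.844): mol = 0.33795; Fe = 0.33795, O = 0.33795.
SiO2 (M=60.083): mol = 0.87912; Si = 0.87912, O = 1.75824.
ΣO = 2.65172; factor = 6/ΣO = 2.26268.
Si apfu = 0.87912 × 2.26268 = 1.989.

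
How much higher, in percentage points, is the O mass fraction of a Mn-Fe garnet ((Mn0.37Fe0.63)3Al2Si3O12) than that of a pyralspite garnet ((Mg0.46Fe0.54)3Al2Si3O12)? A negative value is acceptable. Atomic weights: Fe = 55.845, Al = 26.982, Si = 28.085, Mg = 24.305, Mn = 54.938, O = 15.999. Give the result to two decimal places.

-3.62 percentage points

First mineral: 191.988 g O in 496.735 g formula = 38.65 wt% O.
Second mineral: 191.988 g O in 454.217 g formula = 42.27 wt% O.
38.65% − 42.27% gives a difference of -3.62 percentage points.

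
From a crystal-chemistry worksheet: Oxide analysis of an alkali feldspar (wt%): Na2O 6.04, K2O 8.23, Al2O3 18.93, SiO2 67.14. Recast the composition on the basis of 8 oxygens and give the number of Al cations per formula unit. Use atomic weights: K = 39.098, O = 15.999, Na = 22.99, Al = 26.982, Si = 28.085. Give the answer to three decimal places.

6.04 wt% Na2O ÷ 61.979 g/mol = 0.09745 mol, giving 0.19490 Na and 0.09745 O.
8.23 wt% K2O ÷ 94.195 g/mol = 0.08737 mol, giving 0.17474 K and 0.08737 O.
18.93 wt% Al2O3 ÷ 101.961 g/mol = 0.18566 mol, giving 0.37132 Al and 0.55698 O.
67.14 wt% SiO2 ÷ 60.083 g/mol = 1.11745 mol, giving 1.11745 Si and 2.23490 O.
Oxygen sums to 2.97670; scaling by 8/2.97670 = 2.68754 puts the formula on 8 O.
Al: 0.37132 × 2.68754 = 0.998 atoms per formula unit.

0.998 Al apfu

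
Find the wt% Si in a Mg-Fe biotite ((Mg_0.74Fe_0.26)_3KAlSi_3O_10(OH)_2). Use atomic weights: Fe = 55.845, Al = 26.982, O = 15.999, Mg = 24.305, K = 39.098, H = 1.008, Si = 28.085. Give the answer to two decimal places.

Formula mass = 2.22·24.305 + 0.78·55.845 + 1·39.098 + 1·26.982 + 3·28.085 + 12·15.999 + 2·1.008 = 441.855 g/mol, of which 84.255 g is Si.
So Si makes up 84.255/441.855 = 0.1907 of the mass, i.e. 19.07%.

19.07 weight percent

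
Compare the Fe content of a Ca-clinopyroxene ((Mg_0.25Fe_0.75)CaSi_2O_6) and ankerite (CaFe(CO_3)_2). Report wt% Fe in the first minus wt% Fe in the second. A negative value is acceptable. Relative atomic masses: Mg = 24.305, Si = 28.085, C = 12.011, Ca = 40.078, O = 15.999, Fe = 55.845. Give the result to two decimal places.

Fe in (Mg_0.25Fe_0.75)CaSi_2O_6: molar mass 240.202 g/mol; 0.75×55.845 = 41.884 g → 17.44 wt%.
Fe in CaFe(CO_3)_2: molar mass 215.939 g/mol; 1×55.845 = 55.845 g → 25.86 wt%.
Difference = 17.44 − 25.86 = -8.42 percentage points.

-8.42 percentage points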